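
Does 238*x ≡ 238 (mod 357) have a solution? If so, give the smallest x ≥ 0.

1

gcd(238, 357) = 119, and 119 | 238, so solutions exist.
Divide through by 119: 2*x ≡ 2 (mod 3).
2⁻¹ ≡ 2 (mod 3).
x ≡ 2*2 ≡ 1 (mod 3).
The smallest non-negative solution is x = 1.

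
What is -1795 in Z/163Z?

161

-1795 = -12·163 + 161, so -1795 ≡ 161 (mod 163).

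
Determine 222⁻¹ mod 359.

Run the extended Euclidean algorithm:
359 = 1*222 + 137
222 = 1*137 + 85
137 = 1*85 + 52
85 = 1*52 + 33
52 = 1*33 + 19
33 = 1*19 + 14
19 = 1*14 + 5
14 = 2*5 + 4
5 = 1*4 + 1
4 = 4*1 + 0
gcd(222, 359) = 1, so the inverse exists.
Back-substitute for 1:
1 = 1*5 − 1*4
  = −1*14 + 3*5
  = 3*19 − 4*14
  = −4*33 + 7*19
  = 7*52 − 11*33
  = −11*85 + 18*52
  = 18*137 − 29*85
  = −29*222 + 47*137
  = 47*359 − 76*222
So 222⁻¹ ≡ −76 ≡ 283 (mod 359).

283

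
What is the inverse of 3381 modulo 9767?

6520

By the extended Euclidean algorithm:
9767 = 2×3381 + 3005
3381 = 1×3005 + 376
3005 = 7×376 + 373
376 = 1×373 + 3
373 = 124×3 + 1
3 = 3×1 + 0
gcd(3381, 9767) = 1, so the inverse exists.
Bézout: 1 = 1124×9767 − 3247×3381.
So 3381⁻¹ ≡ −3247 ≡ 6520 (mod 9767).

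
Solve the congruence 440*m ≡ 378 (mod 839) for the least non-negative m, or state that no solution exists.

264

gcd(440, 839) = 1, so a unique solution mod 839 exists.
440⁻¹ ≡ 307 (mod 839).
m ≡ 307*378 ≡ 264 (mod 839).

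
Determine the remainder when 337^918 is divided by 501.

By square-and-multiply:
337^1 ≡ 337 (mod 501)
337^2 ≡ 337^2 = 113569 ≡ 343 (mod 501)
337^4 ≡ 343^2 = 117649 ≡ 415 (mod 501)
337^8 ≡ 415^2 = 172225 ≡ 382 (mod 501)
337^16 ≡ 382^2 = 145924 ≡ 133 (mod 501)
337^32 ≡ 133^2 = 17689 ≡ 154 (mod 501)
337^64 ≡ 154^2 = 23716 ≡ 169 (mod 501)
337^128 ≡ 169^2 = 28561 ≡ 4 (mod 501)
337^256 ≡ 4^2 = 16 (mod 501)
337^512 ≡ 16^2 = 256 (mod 501)
337^918 = 337^512 * 337^256 * 337^128 * 337^16 * 337^4 * 337^2 ≡ 256 * 16 * 4 * 133 * 415 * 343 (mod 501).
Accumulate the product:
256 * 16 = 4096 ≡ 88
88 * 4 = 352
352 * 133 = 46816 ≡ 223
223 * 415 = 92545 ≡ 361
361 * 343 = 123823 ≡ 76

76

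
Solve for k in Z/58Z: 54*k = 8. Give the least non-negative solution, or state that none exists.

gcd(54, 58) = 2, and 2 | 8, so solutions exist.
Divide through by 2: 27*k ≡ 4 (mod 29).
27⁻¹ ≡ 14 (mod 29).
k ≡ 14*4 ≡ 27 (mod 29).
The smallest non-negative solution is k = 27.

27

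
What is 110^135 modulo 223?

Using repeated squaring:
135 in binary is 10000111, i.e. 135 = 128 + 4 + 2 + 1.
110^1 ≡ 110 (mod 223)
110^2 ≡ 110^2 = 12100 ≡ 58 (mod 223)
110^4 ≡ 58^2 = 3364 ≡ 19 (mod 223)
110^8 ≡ 19^2 = 361 ≡ 138 (mod 223)
110^16 ≡ 138^2 = 19044 ≡ 89 (mod 223)
110^32 ≡ 89^2 = 7921 ≡ 116 (mod 223)
110^64 ≡ 116^2 = 13456 ≡ 76 (mod 223)
110^128 ≡ 76^2 = 5776 ≡ 201 (mod 223)
110^135 = 110^128 * 110^4 * 110^2 * 110^1 ≡ 201 * 19 * 58 * 110 (mod 223).
Accumulate the product:
201 * 19 = 3819 ≡ 28
28 * 58 = 1624 ≡ 63
63 * 110 = 6930 ≡ 17

17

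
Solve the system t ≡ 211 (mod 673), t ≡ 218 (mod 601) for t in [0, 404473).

95777

673⁻¹ mod 601: 673·192 ≡ 1 (mod 601), so 673⁻¹ ≡ 192.
t = 211 + 673·((218 − 211)·192 mod 601) = 211 + 673·142 = 95777.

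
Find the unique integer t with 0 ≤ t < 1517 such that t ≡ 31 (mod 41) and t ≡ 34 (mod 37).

441

41⁻¹ mod 37: 41·28 ≡ 1 (mod 37), so 41⁻¹ ≡ 28.
t = 31 + 41·((34 − 31)·28 mod 37) = 31 + 41·10 = 441.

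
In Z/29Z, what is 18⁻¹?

21

29 = 1·18 + 11
18 = 1·11 + 7
11 = 1·7 + 4
7 = 1·4 + 3
4 = 1·3 + 1
3 = 3·1 + 0
gcd(18, 29) = 1, so the inverse exists.
Bézout: 1 = 5·29 − 8·18.
So 18⁻¹ ≡ −8 ≡ 21 (mod 29).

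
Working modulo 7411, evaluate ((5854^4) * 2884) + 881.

4271

(5854)^4 ≡ 7037 (mod 7411)
7037 * 2884 = 20294708 ≡ 3390 (mod 7411)
3390 + 881 = 4271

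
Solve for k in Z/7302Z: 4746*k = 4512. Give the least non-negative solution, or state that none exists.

781

gcd(4746, 7302) = 6, and 6 | 4512, so solutions exist.
Divide through by 6: 791*k ≡ 752 (mod 1217).
791⁻¹ ≡ 1197 (mod 1217).
k ≡ 1197*752 ≡ 781 (mod 1217).
The smallest non-negative solution is k = 781.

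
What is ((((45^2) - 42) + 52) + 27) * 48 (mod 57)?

(45)^2 ≡ 30 (mod 57)
30 - 42 = -12 ≡ 45 (mod 57)
45 + 52 = 97 ≡ 40 (mod 57)
40 + 27 = 67 ≡ 10 (mod 57)
10 * 48 = 480 ≡ 24 (mod 57)

24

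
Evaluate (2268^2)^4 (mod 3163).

472

(2268)^2 ≡ 786 (mod 3163)
(786)^4 ≡ 472 (mod 3163)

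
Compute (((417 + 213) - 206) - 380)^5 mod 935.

417 + 213 = 630
630 - 206 = 424
424 - 380 = 44
(44)^5 ≡ 924 (mod 935)

924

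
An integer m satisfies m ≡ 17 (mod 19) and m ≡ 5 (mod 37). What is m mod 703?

19⁻¹ mod 37: 19*2 ≡ 1 (mod 37), so 19⁻¹ ≡ 2.
m = 17 + 19*((5 − 17)*2 mod 37) = 17 + 19*13 = 264.

264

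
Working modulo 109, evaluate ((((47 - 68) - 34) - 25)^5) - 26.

47 - 68 = -21 ≡ 88 (mod 109)
88 - 34 = 54
54 - 25 = 29
(29)^5 ≡ 74 (mod 109)
74 - 26 = 48

48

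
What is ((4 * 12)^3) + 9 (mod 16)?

4 * 12 = 48 ≡ 0 (mod 16)
(0)^3 ≡ 0 (mod 16)
0 + 9 = 9

9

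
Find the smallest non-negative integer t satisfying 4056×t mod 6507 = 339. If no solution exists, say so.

gcd(4056, 6507) = 3, and 3 | 339, so solutions exist.
Divide through by 3: 1352×t ≡ 113 mod 2169.
1352⁻¹ ≡ 1346 (mod 2169).
t ≡ 1346×113 ≡ 268 (mod 2169).
The smallest non-negative solution is t = 268.

268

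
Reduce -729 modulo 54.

27

-729 = -14·54 + 27, so -729 ≡ 27 (mod 54).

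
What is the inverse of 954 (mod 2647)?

197

2647 = 2×954 + 739
954 = 1×739 + 215
739 = 3×215 + 94
215 = 2×94 + 27
94 = 3×27 + 13
27 = 2×13 + 1
13 = 13×1 + 0
gcd(954, 2647) = 1, so the inverse exists.
Back-substitute for 1:
1 = 1×27 − 2×13
  = −2×94 + 7×27
  = 7×215 − 16×94
  = −16×739 + 55×215
  = 55×954 − 71×739
  = −71×2647 + 197×954
So 954⁻¹ ≡ 197 (mod 2647).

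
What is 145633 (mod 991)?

145633 = 146·991 + 947, so 145633 ≡ 947 (mod 991).

947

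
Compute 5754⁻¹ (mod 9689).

9428

Apply the Euclidean algorithm and back-substitute:
9689 = 1·5754 + 3935
5754 = 1·3935 + 1819
3935 = 2·1819 + 297
1819 = 6·297 + 37
297 = 8·37 + 1
37 = 37·1 + 0
gcd(5754, 9689) = 1, so the inverse exists.
Back-substitute for 1:
1 = 1·297 − 8·37
  = −8·1819 + 49·297
  = 49·3935 − 106·1819
  = −106·5754 + 155·3935
  = 155·9689 − 261·5754
So 5754⁻¹ ≡ −261 ≡ 9428 (mod 9689).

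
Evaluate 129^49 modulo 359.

Compute successive squares:
129^1 ≡ 129 (mod 359)
129^2 ≡ 129^2 = 16641 ≡ 127 (mod 359)
129^4 ≡ 127^2 = 16129 ≡ 333 (mod 359)
129^8 ≡ 333^2 = 110889 ≡ 317 (mod 359)
129^16 ≡ 317^2 = 100489 ≡ 328 (mod 359)
129^32 ≡ 328^2 = 107584 ≡ 243 (mod 359)
129^49 = 129^32 × 129^16 × 129^1 ≡ 243 × 328 × 129 (mod 359).
Accumulate the product:
243 × 328 = 79704 ≡ 6
6 × 129 = 774 ≡ 56

56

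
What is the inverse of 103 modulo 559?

Apply the Euclidean algorithm and back-substitute:
559 = 5×103 + 44
103 = 2×44 + 15
44 = 2×15 + 14
15 = 1×14 + 1
14 = 14×1 + 0
gcd(103, 559) = 1, so the inverse exists.
Back-substitute for 1:
1 = 1×15 − 1×14
  = −1×44 + 3×15
  = 3×103 − 7×44
  = −7×559 + 38×103
So 103⁻¹ ≡ 38 (mod 559).

38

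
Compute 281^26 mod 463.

281^1 ≡ 281 (mod 463)
281^2 ≡ 281^2 = 78961 ≡ 251 (mod 463)
281^4 ≡ 251^2 = 63001 ≡ 33 (mod 463)
281^8 ≡ 33^2 = 1089 ≡ 163 (mod 463)
281^16 ≡ 163^2 = 26569 ≡ 178 (mod 463)
281^26 = 281^16 · 281^8 · 281^2 ≡ 178 · 163 · 251 (mod 463).
Accumulate the product:
178 · 163 = 29014 ≡ 308
308 · 251 = 77308 ≡ 450

450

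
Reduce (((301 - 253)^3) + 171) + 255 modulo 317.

301 - 253 = 48
(48)^3 ≡ 276 (mod 317)
276 + 171 = 447 ≡ 130 (mod 317)
130 + 255 = 385 ≡ 68 (mod 317)

68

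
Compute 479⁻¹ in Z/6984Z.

Run the extended Euclidean algorithm:
6984 = 14·479 + 278
479 = 1·278 + 201
278 = 1·201 + 77
201 = 2·77 + 47
77 = 1·47 + 30
47 = 1·30 + 17
30 = 1·17 + 13
17 = 1·13 + 4
13 = 3·4 + 1
4 = 4·1 + 0
gcd(479, 6984) = 1, so the inverse exists.
Back-substitute for 1:
1 = 1·13 − 3·4
  = −3·17 + 4·13
  = 4·30 − 7·17
  = −7·47 + 11·30
  = 11·77 − 18·47
  = −18·201 + 47·77
  = 47·278 − 65·201
  = −65·479 + 112·278
  = 112·6984 − 1633·479
So 479⁻¹ ≡ −1633 ≡ 5351 (mod 6984).

5351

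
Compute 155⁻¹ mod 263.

56

Apply the Euclidean algorithm and back-substitute:
263 = 1*155 + 108
155 = 1*108 + 47
108 = 2*47 + 14
47 = 3*14 + 5
14 = 2*5 + 4
5 = 1*4 + 1
4 = 4*1 + 0
gcd(155, 263) = 1, so the inverse exists.
Back-substitute for 1:
1 = 1*5 − 1*4
  = −1*14 + 3*5
  = 3*47 − 10*14
  = −10*108 + 23*47
  = 23*155 − 33*108
  = −33*263 + 56*155
So 155⁻¹ ≡ 56 (mod 263).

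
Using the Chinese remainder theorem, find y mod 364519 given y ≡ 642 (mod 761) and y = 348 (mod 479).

325589

761⁻¹ mod 479: 761*124 ≡ 1 (mod 479), so 761⁻¹ ≡ 124.
y = 642 + 761*((348 − 642)*124 mod 479) = 642 + 761*427 = 325589.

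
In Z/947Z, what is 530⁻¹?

352

By the extended Euclidean algorithm:
947 = 1*530 + 417
530 = 1*417 + 113
417 = 3*113 + 78
113 = 1*78 + 35
78 = 2*35 + 8
35 = 4*8 + 3
8 = 2*3 + 2
3 = 1*2 + 1
2 = 2*1 + 0
gcd(530, 947) = 1, so the inverse exists.
Back-substitute for 1:
1 = 1*3 − 1*2
  = −1*8 + 3*3
  = 3*35 − 13*8
  = −13*78 + 29*35
  = 29*113 − 42*78
  = −42*417 + 155*113
  = 155*530 − 197*417
  = −197*947 + 352*530
So 530⁻¹ ≡ 352 (mod 947).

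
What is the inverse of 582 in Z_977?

By the extended Euclidean algorithm:
977 = 1×582 + 395
582 = 1×395 + 187
395 = 2×187 + 21
187 = 8×21 + 19
21 = 1×19 + 2
19 = 9×2 + 1
2 = 2×1 + 0
gcd(582, 977) = 1, so the inverse exists.
Bézout: 1 = −277×977 + 465×582.
So 582⁻¹ ≡ 465 (mod 977).

465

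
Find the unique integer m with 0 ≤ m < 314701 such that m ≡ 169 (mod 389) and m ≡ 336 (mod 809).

389⁻¹ mod 809: 389·287 ≡ 1 (mod 809), so 389⁻¹ ≡ 287.
m = 169 + 389·((336 − 169)·287 mod 809) = 169 + 389·198 = 77191.

77191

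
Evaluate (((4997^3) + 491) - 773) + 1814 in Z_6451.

4172

(4997)^3 ≡ 2640 (mod 6451)
2640 + 491 = 3131
3131 - 773 = 2358
2358 + 1814 = 4172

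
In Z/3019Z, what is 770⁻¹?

Run the extended Euclidean algorithm:
3019 = 3*770 + 709
770 = 1*709 + 61
709 = 11*61 + 38
61 = 1*38 + 23
38 = 1*23 + 15
23 = 1*15 + 8
15 = 1*8 + 7
8 = 1*7 + 1
7 = 7*1 + 0
gcd(770, 3019) = 1, so the inverse exists.
Back-substitute for 1:
1 = 1*8 − 1*7
  = −1*15 + 2*8
  = 2*23 − 3*15
  = −3*38 + 5*23
  = 5*61 − 8*38
  = −8*709 + 93*61
  = 93*770 − 101*709
  = −101*3019 + 396*770
So 770⁻¹ ≡ 396 (mod 3019).

396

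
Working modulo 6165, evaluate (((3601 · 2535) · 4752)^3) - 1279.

3601 · 2535 = 9128535 ≡ 4335 (mod 6165)
4335 · 4752 = 20599920 ≡ 2655 (mod 6165)
(2655)^3 ≡ 3060 (mod 6165)
3060 - 1279 = 1781

1781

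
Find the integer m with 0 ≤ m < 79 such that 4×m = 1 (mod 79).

By the extended Euclidean algorithm:
79 = 19×4 + 3
4 = 1×3 + 1
3 = 3×1 + 0
gcd(4, 79) = 1, so the inverse exists.
Back-substitute for 1:
1 = 1×4 − 1×3
  = −1×79 + 20×4
So 4⁻¹ ≡ 20 (mod 79).

20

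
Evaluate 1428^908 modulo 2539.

1470

By square-and-multiply:
908 in binary is 1110001100, i.e. 908 = 512 + 256 + 128 + 8 + 4.
1428^1 ≡ 1428 (mod 2539)
1428^2 ≡ 1428^2 = 2039184 ≡ 367 (mod 2539)
1428^4 ≡ 367^2 = 134689 ≡ 122 (mod 2539)
1428^8 ≡ 122^2 = 14884 ≡ 2189 (mod 2539)
1428^16 ≡ 2189^2 = 4791721 ≡ 628 (mod 2539)
1428^32 ≡ 628^2 = 394384 ≡ 839 (mod 2539)
1428^64 ≡ 839^2 = 703921 ≡ 618 (mod 2539)
1428^128 ≡ 618^2 = 381924 ≡ 1074 (mod 2539)
1428^256 ≡ 1074^2 = 1153476 ≡ 770 (mod 2539)
1428^512 ≡ 770^2 = 592900 ≡ 1313 (mod 2539)
1428^908 = 1428^512 × 1428^256 × 1428^128 × 1428^8 × 1428^4 ≡ 1313 × 770 × 1074 × 2189 × 122 (mod 2539).
Accumulate the product:
1313 × 770 = 1011010 ≡ 488
488 × 1074 = 524112 ≡ 1078
1078 × 2189 = 2359742 ≡ 1011
1011 × 122 = 123342 ≡ 1470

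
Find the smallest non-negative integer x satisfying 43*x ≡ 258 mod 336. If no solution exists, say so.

gcd(43, 336) = 1, so a unique solution mod 336 exists.
43⁻¹ ≡ 211 (mod 336).
x ≡ 211*258 ≡ 6 (mod 336).

6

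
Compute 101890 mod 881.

101890 = 115*881 + 575, so 101890 ≡ 575 (mod 881).

575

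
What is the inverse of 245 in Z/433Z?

76

Run the extended Euclidean algorithm:
433 = 1·245 + 188
245 = 1·188 + 57
188 = 3·57 + 17
57 = 3·17 + 6
17 = 2·6 + 5
6 = 1·5 + 1
5 = 5·1 + 0
gcd(245, 433) = 1, so the inverse exists.
Back-substitute for 1:
1 = 1·6 − 1·5
  = −1·17 + 3·6
  = 3·57 − 10·17
  = −10·188 + 33·57
  = 33·245 − 43·188
  = −43·433 + 76·245
So 245⁻¹ ≡ 76 (mod 433).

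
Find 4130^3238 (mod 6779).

Compute successive squares:
3238 in binary is 110010100110, i.e. 3238 = 2048 + 1024 + 128 + 32 + 4 + 2.
4130^1 ≡ 4130 (mod 6779)
4130^2 ≡ 4130^2 = 17056900 ≡ 936 (mod 6779)
4130^4 ≡ 936^2 = 876096 ≡ 1605 (mod 6779)
4130^8 ≡ 1605^2 = 2576025 ≡ 5 (mod 6779)
4130^16 ≡ 5^2 = 25 (mod 6779)
4130^32 ≡ 25^2 = 625 (mod 6779)
4130^64 ≡ 625^2 = 390625 ≡ 4222 (mod 6779)
4130^128 ≡ 4222^2 = 17825284 ≡ 3293 (mod 6779)
4130^256 ≡ 3293^2 = 10843849 ≡ 4228 (mod 6779)
4130^512 ≡ 4228^2 = 17875984 ≡ 6540 (mod 6779)
4130^1024 ≡ 6540^2 = 42771600 ≡ 2889 (mod 6779)
4130^2048 ≡ 2889^2 = 8346321 ≡ 1372 (mod 6779)
4130^3238 = 4130^2048 × 4130^1024 × 4130^128 × 4130^32 × 4130^4 × 4130^2 ≡ 1372 × 2889 × 3293 × 625 × 1605 × 936 (mod 6779).
Accumulate the product:
1372 × 2889 = 3963708 ≡ 4772
4772 × 3293 = 15714196 ≡ 474
474 × 625 = 296250 ≡ 4753
4753 × 1605 = 7628565 ≡ 2190
2190 × 936 = 2049840 ≡ 2582

2582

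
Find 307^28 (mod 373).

314

28 in binary is 11100, i.e. 28 = 16 + 8 + 4.
307^1 ≡ 307 (mod 373)
307^2 ≡ 307^2 = 94249 ≡ 253 (mod 373)
307^4 ≡ 253^2 = 64009 ≡ 226 (mod 373)
307^8 ≡ 226^2 = 51076 ≡ 348 (mod 373)
307^16 ≡ 348^2 = 121104 ≡ 252 (mod 373)
307^28 = 307^16 * 307^8 * 307^4 ≡ 252 * 348 * 226 (mod 373).
Accumulate the product:
252 * 348 = 87696 ≡ 41
41 * 226 = 9266 ≡ 314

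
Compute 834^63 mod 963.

By square-and-multiply:
63 in binary is 111111, i.e. 63 = 32 + 16 + 8 + 4 + 2 + 1.
834^1 ≡ 834 (mod 963)
834^2 ≡ 834^2 = 695556 ≡ 270 (mod 963)
834^4 ≡ 270^2 = 72900 ≡ 675 (mod 963)
834^8 ≡ 675^2 = 455625 ≡ 126 (mod 963)
834^16 ≡ 126^2 = 15876 ≡ 468 (mod 963)
834^32 ≡ 468^2 = 219024 ≡ 423 (mod 963)
834^63 = 834^32 * 834^16 * 834^8 * 834^4 * 834^2 * 834^1 ≡ 423 * 468 * 126 * 675 * 270 * 834 (mod 963).
Accumulate the product:
423 * 468 = 197964 ≡ 549
549 * 126 = 69174 ≡ 801
801 * 675 = 540675 ≡ 432
432 * 270 = 116640 ≡ 117
117 * 834 = 97578 ≡ 315

315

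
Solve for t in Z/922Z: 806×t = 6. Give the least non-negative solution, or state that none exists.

453

gcd(806, 922) = 2, and 2 | 6, so solutions exist.
Divide through by 2: 403×t ≡ 3 mod 461.
403⁻¹ ≡ 151 (mod 461).
t ≡ 151×3 ≡ 453 (mod 461).
The smallest non-negative solution is t = 453.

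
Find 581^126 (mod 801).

126 in binary is 1111110, i.e. 126 = 64 + 32 + 16 + 8 + 4 + 2.
581^1 ≡ 581 (mod 801)
581^2 ≡ 581^2 = 337561 ≡ 340 (mod 801)
581^4 ≡ 340^2 = 115600 ≡ 256 (mod 801)
581^8 ≡ 256^2 = 65536 ≡ 655 (mod 801)
581^16 ≡ 655^2 = 429025 ≡ 490 (mod 801)
581^32 ≡ 490^2 = 240100 ≡ 601 (mod 801)
581^64 ≡ 601^2 = 361201 ≡ 751 (mod 801)
581^126 = 581^64 × 581^32 × 581^16 × 581^8 × 581^4 × 581^2 ≡ 751 × 601 × 490 × 655 × 256 × 340 (mod 801).
Accumulate the product:
751 × 601 = 451351 ≡ 388
388 × 490 = 190120 ≡ 283
283 × 655 = 185365 ≡ 334
334 × 256 = 85504 ≡ 598
598 × 340 = 203320 ≡ 667

667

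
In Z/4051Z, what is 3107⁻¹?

2519

Run the extended Euclidean algorithm:
4051 = 1×3107 + 944
3107 = 3×944 + 275
944 = 3×275 + 119
275 = 2×119 + 37
119 = 3×37 + 8
37 = 4×8 + 5
8 = 1×5 + 3
5 = 1×3 + 2
3 = 1×2 + 1
2 = 2×1 + 0
gcd(3107, 4051) = 1, so the inverse exists.
Back-substitute for 1:
1 = 1×3 − 1×2
  = −1×5 + 2×3
  = 2×8 − 3×5
  = −3×37 + 14×8
  = 14×119 − 45×37
  = −45×275 + 104×119
  = 104×944 − 357×275
  = −357×3107 + 1175×944
  = 1175×4051 − 1532×3107
So 3107⁻¹ ≡ −1532 ≡ 2519 (mod 4051).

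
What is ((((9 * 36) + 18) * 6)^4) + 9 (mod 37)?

9 * 36 = 324 ≡ 28 (mod 37)
28 + 18 = 46 ≡ 9 (mod 37)
9 * 6 = 54 ≡ 17 (mod 37)
(17)^4 ≡ 12 (mod 37)
12 + 9 = 21

21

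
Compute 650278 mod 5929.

4017

650278 = 109×5929 + 4017, so 650278 ≡ 4017 (mod 5929).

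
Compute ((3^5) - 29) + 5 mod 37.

34

(3)^5 ≡ 21 (mod 37)
21 - 29 = -8 ≡ 29 (mod 37)
29 + 5 = 34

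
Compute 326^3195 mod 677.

563

Using repeated squaring:
326^1 ≡ 326 (mod 677)
326^2 ≡ 326^2 = 106276 ≡ 664 (mod 677)
326^4 ≡ 664^2 = 440896 ≡ 169 (mod 677)
326^8 ≡ 169^2 = 28561 ≡ 127 (mod 677)
326^16 ≡ 127^2 = 16129 ≡ 558 (mod 677)
326^32 ≡ 558^2 = 311364 ≡ 621 (mod 677)
326^64 ≡ 621^2 = 385641 ≡ 428 (mod 677)
326^128 ≡ 428^2 = 183184 ≡ 394 (mod 677)
326^256 ≡ 394^2 = 155236 ≡ 203 (mod 677)
326^512 ≡ 203^2 = 41209 ≡ 589 (mod 677)
326^1024 ≡ 589^2 = 346921 ≡ 297 (mod 677)
326^2048 ≡ 297^2 = 88209 ≡ 199 (mod 677)
326^3195 = 326^2048 · 326^1024 · 326^64 · 326^32 · 326^16 · 326^8 · 326^2 · 326^1 ≡ 199 · 297 · 428 · 621 · 558 · 127 · 664 · 326 (mod 677).
Accumulate the product:
199 · 297 = 59103 ≡ 204
204 · 428 = 87312 ≡ 656
656 · 621 = 407376 ≡ 499
499 · 558 = 278442 ≡ 195
195 · 127 = 24765 ≡ 393
393 · 664 = 260952 ≡ 307
307 · 326 = 100082 ≡ 563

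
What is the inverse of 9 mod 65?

29

65 = 7·9 + 2
9 = 4·2 + 1
2 = 2·1 + 0
gcd(9, 65) = 1, so the inverse exists.
Back-substitute for 1:
1 = 1·9 − 4·2
  = −4·65 + 29·9
So 9⁻¹ ≡ 29 (mod 65).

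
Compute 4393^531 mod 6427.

Compute successive squares:
531 in binary is 1000010011, i.e. 531 = 512 + 16 + 2 + 1.
4393^1 ≡ 4393 (mod 6427)
4393^2 ≡ 4393^2 = 19298449 ≡ 4595 (mod 6427)
4393^4 ≡ 4595^2 = 21114025 ≡ 1330 (mod 6427)
4393^8 ≡ 1330^2 = 1768900 ≡ 1475 (mod 6427)
4393^16 ≡ 1475^2 = 2175625 ≡ 3299 (mod 6427)
4393^32 ≡ 3299^2 = 10883401 ≡ 2490 (mod 6427)
4393^64 ≡ 2490^2 = 6200100 ≡ 4472 (mod 6427)
4393^128 ≡ 4472^2 = 19998784 ≡ 4387 (mod 6427)
4393^256 ≡ 4387^2 = 19245769 ≡ 3331 (mod 6427)
4393^512 ≡ 3331^2 = 11095561 ≡ 2559 (mod 6427)
4393^531 = 4393^512 · 4393^16 · 4393^2 · 4393^1 ≡ 2559 · 3299 · 4595 · 4393 (mod 6427).
Accumulate the product:
2559 · 3299 = 8442141 ≡ 3490
3490 · 4595 = 16036550 ≡ 1185
1185 · 4393 = 5205705 ≡ 6262

6262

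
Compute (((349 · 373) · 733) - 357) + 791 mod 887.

349 · 373 = 130177 ≡ 675 (mod 887)
675 · 733 = 494775 ≡ 716 (mod 887)
716 - 357 = 359
359 + 791 = 1150 ≡ 263 (mod 887)

263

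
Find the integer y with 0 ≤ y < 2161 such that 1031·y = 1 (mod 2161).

633

Apply the Euclidean algorithm and back-substitute:
2161 = 2×1031 + 99
1031 = 10×99 + 41
99 = 2×41 + 17
41 = 2×17 + 7
17 = 2×7 + 3
7 = 2×3 + 1
3 = 3×1 + 0
gcd(1031, 2161) = 1, so the inverse exists.
Back-substitute for 1:
1 = 1×7 − 2×3
  = −2×17 + 5×7
  = 5×41 − 12×17
  = −12×99 + 29×41
  = 29×1031 − 302×99
  = −302×2161 + 633×1031
So 1031⁻¹ ≡ 633 (mod 2161).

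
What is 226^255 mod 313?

278

Compute successive squares:
255 in binary is 11111111, i.e. 255 = 128 + 64 + 32 + 16 + 8 + 4 + 2 + 1.
226^1 ≡ 226 (mod 313)
226^2 ≡ 226^2 = 51076 ≡ 57 (mod 313)
226^4 ≡ 57^2 = 3249 ≡ 119 (mod 313)
226^8 ≡ 119^2 = 14161 ≡ 76 (mod 313)
226^16 ≡ 76^2 = 5776 ≡ 142 (mod 313)
226^32 ≡ 142^2 = 20164 ≡ 132 (mod 313)
226^64 ≡ 132^2 = 17424 ≡ 209 (mod 313)
226^128 ≡ 209^2 = 43681 ≡ 174 (mod 313)
226^255 = 226^128 * 226^64 * 226^32 * 226^16 * 226^8 * 226^4 * 226^2 * 226^1 ≡ 174 * 209 * 132 * 142 * 76 * 119 * 57 * 226 (mod 313).
Accumulate the product:
174 * 209 = 36366 ≡ 58
58 * 132 = 7656 ≡ 144
144 * 142 = 20448 ≡ 103
103 * 76 = 7828 ≡ 3
3 * 119 = 357 ≡ 44
44 * 57 = 2508 ≡ 4
4 * 226 = 904 ≡ 278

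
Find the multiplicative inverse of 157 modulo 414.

385

Apply the Euclidean algorithm and back-substitute:
414 = 2*157 + 100
157 = 1*100 + 57
100 = 1*57 + 43
57 = 1*43 + 14
43 = 3*14 + 1
14 = 14*1 + 0
gcd(157, 414) = 1, so the inverse exists.
Back-substitute for 1:
1 = 1*43 − 3*14
  = −3*57 + 4*43
  = 4*100 − 7*57
  = −7*157 + 11*100
  = 11*414 − 29*157
So 157⁻¹ ≡ −29 ≡ 385 (mod 414).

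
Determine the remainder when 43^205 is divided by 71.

Using repeated squaring:
205 in binary is 11001101, i.e. 205 = 128 + 64 + 8 + 4 + 1.
43^1 ≡ 43 (mod 71)
43^2 ≡ 43^2 = 1849 ≡ 3 (mod 71)
43^4 ≡ 3^2 = 9 (mod 71)
43^8 ≡ 9^2 = 81 ≡ 10 (mod 71)
43^16 ≡ 10^2 = 100 ≡ 29 (mod 71)
43^32 ≡ 29^2 = 841 ≡ 60 (mod 71)
43^64 ≡ 60^2 = 3600 ≡ 50 (mod 71)
43^128 ≡ 50^2 = 2500 ≡ 15 (mod 71)
43^205 = 43^128 · 43^64 · 43^8 · 43^4 · 43^1 ≡ 15 · 50 · 10 · 9 · 43 (mod 71).
Accumulate the product:
15 · 50 = 750 ≡ 40
40 · 10 = 400 ≡ 45
45 · 9 = 405 ≡ 50
50 · 43 = 2150 ≡ 20

20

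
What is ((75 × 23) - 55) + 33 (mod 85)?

3

75 × 23 = 1725 ≡ 25 (mod 85)
25 - 55 = -30 ≡ 55 (mod 85)
55 + 33 = 88 ≡ 3 (mod 85)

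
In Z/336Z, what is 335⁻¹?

336 = 1×335 + 1
335 = 335×1 + 0
gcd(335, 336) = 1, so the inverse exists.
Bézout: 1 = 1×336 − 1×335.
So 335⁻¹ ≡ −1 ≡ 335 (mod 336).

335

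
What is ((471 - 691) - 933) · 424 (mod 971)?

471 - 691 = -220 ≡ 751 (mod 971)
751 - 933 = -182 ≡ 789 (mod 971)
789 · 424 = 334536 ≡ 512 (mod 971)

512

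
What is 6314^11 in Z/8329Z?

3523

6314^1 ≡ 6314 (mod 8329)
6314^2 ≡ 6314^2 = 39866596 ≡ 4002 (mod 8329)
6314^4 ≡ 4002^2 = 16016004 ≡ 7666 (mod 8329)
6314^8 ≡ 7666^2 = 58767556 ≡ 6461 (mod 8329)
6314^11 = 6314^8 · 6314^2 · 6314^1 ≡ 6461 · 4002 · 6314 (mod 8329).
Accumulate the product:
6461 · 4002 = 25856922 ≡ 3706
3706 · 6314 = 23399684 ≡ 3523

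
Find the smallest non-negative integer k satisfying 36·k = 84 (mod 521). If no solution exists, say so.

176

gcd(36, 521) = 1, so a unique solution mod 521 exists.
36⁻¹ ≡ 275 (mod 521).
k ≡ 275·84 ≡ 176 (mod 521).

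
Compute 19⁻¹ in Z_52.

11

Apply the Euclidean algorithm and back-substitute:
52 = 2*19 + 14
19 = 1*14 + 5
14 = 2*5 + 4
5 = 1*4 + 1
4 = 4*1 + 0
gcd(19, 52) = 1, so the inverse exists.
Back-substitute for 1:
1 = 1*5 − 1*4
  = −1*14 + 3*5
  = 3*19 − 4*14
  = −4*52 + 11*19
So 19⁻¹ ≡ 11 (mod 52).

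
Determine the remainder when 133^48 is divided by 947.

557

48 in binary is 110000, i.e. 48 = 32 + 16.
133^1 ≡ 133 (mod 947)
133^2 ≡ 133^2 = 17689 ≡ 643 (mod 947)
133^4 ≡ 643^2 = 413449 ≡ 557 (mod 947)
133^8 ≡ 557^2 = 310249 ≡ 580 (mod 947)
133^16 ≡ 580^2 = 336400 ≡ 215 (mod 947)
133^32 ≡ 215^2 = 46225 ≡ 769 (mod 947)
133^48 = 133^32 · 133^16 ≡ 769 · 215 (mod 947).
769 · 215 = 165335 ≡ 557 (mod 947).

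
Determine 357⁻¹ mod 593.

495

Apply the Euclidean algorithm and back-substitute:
593 = 1·357 + 236
357 = 1·236 + 121
236 = 1·121 + 115
121 = 1·115 + 6
115 = 19·6 + 1
6 = 6·1 + 0
gcd(357, 593) = 1, so the inverse exists.
Back-substitute for 1:
1 = 1·115 − 19·6
  = −19·121 + 20·115
  = 20·236 − 39·121
  = −39·357 + 59·236
  = 59·593 − 98·357
So 357⁻¹ ≡ −98 ≡ 495 (mod 593).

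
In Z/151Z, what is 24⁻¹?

151 = 6*24 + 7
24 = 3*7 + 3
7 = 2*3 + 1
3 = 3*1 + 0
gcd(24, 151) = 1, so the inverse exists.
Back-substitute for 1:
1 = 1*7 − 2*3
  = −2*24 + 7*7
  = 7*151 − 44*24
So 24⁻¹ ≡ −44 ≡ 107 (mod 151).

107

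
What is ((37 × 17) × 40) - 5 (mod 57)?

37 × 17 = 629 ≡ 2 (mod 57)
2 × 40 = 80 ≡ 23 (mod 57)
23 - 5 = 18

18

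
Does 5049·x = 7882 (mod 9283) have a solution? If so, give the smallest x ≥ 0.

gcd(5049, 9283) = 1, so a unique solution mod 9283 exists.
5049⁻¹ ≡ 467 (mod 9283).
x ≡ 467·7882 ≡ 4826 (mod 9283).

4826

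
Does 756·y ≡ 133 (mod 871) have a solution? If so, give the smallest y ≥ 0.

476

gcd(756, 871) = 1, so a unique solution mod 871 exists.
756⁻¹ ≡ 462 (mod 871).
y ≡ 462·133 ≡ 476 (mod 871).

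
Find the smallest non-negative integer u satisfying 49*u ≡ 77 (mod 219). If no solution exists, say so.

158

gcd(49, 219) = 1, so a unique solution mod 219 exists.
49⁻¹ ≡ 76 (mod 219).
u ≡ 76*77 ≡ 158 (mod 219).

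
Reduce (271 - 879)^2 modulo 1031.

271 - 879 = -608 ≡ 423 (mod 1031)
(423)^2 ≡ 566 (mod 1031)

566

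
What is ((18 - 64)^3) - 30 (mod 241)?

18 - 64 = -46 ≡ 195 (mod 241)
(195)^3 ≡ 28 (mod 241)
28 - 30 = -2 ≡ 239 (mod 241)

239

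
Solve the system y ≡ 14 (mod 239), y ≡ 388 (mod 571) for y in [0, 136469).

114017

239⁻¹ mod 571: 239*528 ≡ 1 (mod 571), so 239⁻¹ ≡ 528.
y = 14 + 239*((388 − 14)*528 mod 571) = 14 + 239*477 = 114017.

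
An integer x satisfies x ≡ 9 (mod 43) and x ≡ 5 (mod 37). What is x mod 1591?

43⁻¹ mod 37: 43×31 ≡ 1 (mod 37), so 43⁻¹ ≡ 31.
x = 9 + 43×((5 − 9)×31 mod 37) = 9 + 43×24 = 1041.
Check: 1041 mod 43 = 9, 1041 mod 37 = 5. ✓

1041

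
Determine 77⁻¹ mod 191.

129

Run the extended Euclidean algorithm:
191 = 2×77 + 37
77 = 2×37 + 3
37 = 12×3 + 1
3 = 3×1 + 0
gcd(77, 191) = 1, so the inverse exists.
Bézout: 1 = 25×191 − 62×77.
So 77⁻¹ ≡ −62 ≡ 129 (mod 191).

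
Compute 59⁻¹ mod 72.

72 = 1*59 + 13
59 = 4*13 + 7
13 = 1*7 + 6
7 = 1*6 + 1
6 = 6*1 + 0
gcd(59, 72) = 1, so the inverse exists.
Back-substitute for 1:
1 = 1*7 − 1*6
  = −1*13 + 2*7
  = 2*59 − 9*13
  = −9*72 + 11*59
So 59⁻¹ ≡ 11 (mod 72).

11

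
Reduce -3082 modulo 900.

-3082 = -4*900 + 518, so -3082 ≡ 518 (mod 900).

518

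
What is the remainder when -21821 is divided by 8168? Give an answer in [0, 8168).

-21821 = -3*8168 + 2683, so -21821 ≡ 2683 (mod 8168).

2683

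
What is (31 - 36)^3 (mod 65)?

31 - 36 = -5 ≡ 60 (mod 65)
(60)^3 ≡ 5 (mod 65)

5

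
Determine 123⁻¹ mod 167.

By the extended Euclidean algorithm:
167 = 1·123 + 44
123 = 2·44 + 35
44 = 1·35 + 9
35 = 3·9 + 8
9 = 1·8 + 1
8 = 8·1 + 0
gcd(123, 167) = 1, so the inverse exists.
Bézout: 1 = 14·167 − 19·123.
So 123⁻¹ ≡ −19 ≡ 148 (mod 167).

148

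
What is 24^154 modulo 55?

16

Using repeated squaring:
154 in binary is 10011010, i.e. 154 = 128 + 16 + 8 + 2.
24^1 ≡ 24 (mod 55)
24^2 ≡ 24^2 = 576 ≡ 26 (mod 55)
24^4 ≡ 26^2 = 676 ≡ 16 (mod 55)
24^8 ≡ 16^2 = 256 ≡ 36 (mod 55)
24^16 ≡ 36^2 = 1296 ≡ 31 (mod 55)
24^32 ≡ 31^2 = 961 ≡ 26 (mod 55)
24^64 ≡ 26^2 = 676 ≡ 16 (mod 55)
24^128 ≡ 16^2 = 256 ≡ 36 (mod 55)
24^154 = 24^128 · 24^16 · 24^8 · 24^2 ≡ 36 · 31 · 36 · 26 (mod 55).
Accumulate the product:
36 · 31 = 1116 ≡ 16
16 · 36 = 576 ≡ 26
26 · 26 = 676 ≡ 16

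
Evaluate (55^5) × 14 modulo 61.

21

(55)^5 ≡ 32 (mod 61)
32 × 14 = 448 ≡ 21 (mod 61)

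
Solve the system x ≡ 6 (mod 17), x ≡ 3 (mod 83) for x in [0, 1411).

584

17⁻¹ mod 83: 17*44 ≡ 1 (mod 83), so 17⁻¹ ≡ 44.
x = 6 + 17*((3 − 6)*44 mod 83) = 6 + 17*34 = 584.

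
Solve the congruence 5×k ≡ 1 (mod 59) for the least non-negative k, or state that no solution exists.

12

gcd(5, 59) = 1, so a unique solution mod 59 exists.
5⁻¹ ≡ 12 (mod 59).
k ≡ 12×1 ≡ 12 (mod 59).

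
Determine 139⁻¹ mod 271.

Apply the Euclidean algorithm and back-substitute:
271 = 1*139 + 132
139 = 1*132 + 7
132 = 18*7 + 6
7 = 1*6 + 1
6 = 6*1 + 0
gcd(139, 271) = 1, so the inverse exists.
Back-substitute for 1:
1 = 1*7 − 1*6
  = −1*132 + 19*7
  = 19*139 − 20*132
  = −20*271 + 39*139
So 139⁻¹ ≡ 39 (mod 271).

39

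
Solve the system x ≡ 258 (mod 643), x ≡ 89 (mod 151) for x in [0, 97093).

29836

643⁻¹ mod 151: 643·31 ≡ 1 (mod 151), so 643⁻¹ ≡ 31.
x = 258 + 643·((89 − 258)·31 mod 151) = 258 + 643·46 = 29836.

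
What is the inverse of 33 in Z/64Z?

33

64 = 1·33 + 31
33 = 1·31 + 2
31 = 15·2 + 1
2 = 2·1 + 0
gcd(33, 64) = 1, so the inverse exists.
Bézout: 1 = 16·64 − 31·33.
So 33⁻¹ ≡ −31 ≡ 33 (mod 64).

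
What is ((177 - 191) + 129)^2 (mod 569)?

138

177 - 191 = -14 ≡ 555 (mod 569)
555 + 129 = 684 ≡ 115 (mod 569)
(115)^2 ≡ 138 (mod 569)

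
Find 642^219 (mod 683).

53

219 in binary is 11011011, i.e. 219 = 128 + 64 + 16 + 8 + 2 + 1.
642^1 ≡ 642 (mod 683)
642^2 ≡ 642^2 = 412164 ≡ 315 (mod 683)
642^4 ≡ 315^2 = 99225 ≡ 190 (mod 683)
642^8 ≡ 190^2 = 36100 ≡ 584 (mod 683)
642^16 ≡ 584^2 = 341056 ≡ 239 (mod 683)
642^32 ≡ 239^2 = 57121 ≡ 432 (mod 683)
642^64 ≡ 432^2 = 186624 ≡ 165 (mod 683)
642^128 ≡ 165^2 = 27225 ≡ 588 (mod 683)
642^219 = 642^128 × 642^64 × 642^16 × 642^8 × 642^2 × 642^1 ≡ 588 × 165 × 239 × 584 × 315 × 642 (mod 683).
Accumulate the product:
588 × 165 = 97020 ≡ 34
34 × 239 = 8126 ≡ 613
613 × 584 = 357992 ≡ 100
100 × 315 = 31500 ≡ 82
82 × 642 = 52644 ≡ 53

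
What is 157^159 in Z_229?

Using repeated squaring:
159 in binary is 10011111, i.e. 159 = 128 + 16 + 8 + 4 + 2 + 1.
157^1 ≡ 157 (mod 229)
157^2 ≡ 157^2 = 24649 ≡ 146 (mod 229)
157^4 ≡ 146^2 = 21316 ≡ 19 (mod 229)
157^8 ≡ 19^2 = 361 ≡ 132 (mod 229)
157^16 ≡ 132^2 = 17424 ≡ 20 (mod 229)
157^32 ≡ 20^2 = 400 ≡ 171 (mod 229)
157^64 ≡ 171^2 = 29241 ≡ 158 (mod 229)
157^128 ≡ 158^2 = 24964 ≡ 3 (mod 229)
157^159 = 157^128 · 157^16 · 157^8 · 157^4 · 157^2 · 157^1 ≡ 3 · 20 · 132 · 19 · 146 · 157 (mod 229).
Accumulate the product:
3 · 20 = 60
60 · 132 = 7920 ≡ 134
134 · 19 = 2546 ≡ 27
27 · 146 = 3942 ≡ 49
49 · 157 = 7693 ≡ 136

136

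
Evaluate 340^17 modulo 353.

Compute successive squares:
17 in binary is 10001, i.e. 17 = 16 + 1.
340^1 ≡ 340 (mod 353)
340^2 ≡ 340^2 = 115600 ≡ 169 (mod 353)
340^4 ≡ 169^2 = 28561 ≡ 321 (mod 353)
340^8 ≡ 321^2 = 103041 ≡ 318 (mod 353)
340^16 ≡ 318^2 = 101124 ≡ 166 (mod 353)
340^17 = 340^16 * 340^1 ≡ 166 * 340 (mod 353).
166 * 340 = 56440 ≡ 313 (mod 353).

313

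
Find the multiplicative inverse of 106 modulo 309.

172

By the extended Euclidean algorithm:
309 = 2·106 + 97
106 = 1·97 + 9
97 = 10·9 + 7
9 = 1·7 + 2
7 = 3·2 + 1
2 = 2·1 + 0
gcd(106, 309) = 1, so the inverse exists.
Bézout: 1 = 47·309 − 137·106.
So 106⁻¹ ≡ −137 ≡ 172 (mod 309).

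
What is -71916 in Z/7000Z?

5084

-71916 = -11×7000 + 5084, so -71916 ≡ 5084 (mod 7000).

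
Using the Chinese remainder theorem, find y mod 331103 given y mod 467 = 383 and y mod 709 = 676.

326816

467⁻¹ mod 709: 467×542 ≡ 1 (mod 709), so 467⁻¹ ≡ 542.
y = 383 + 467×((676 − 383)×542 mod 709) = 383 + 467×699 = 326816.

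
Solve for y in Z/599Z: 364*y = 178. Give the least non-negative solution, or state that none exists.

gcd(364, 599) = 1, so a unique solution mod 599 exists.
364⁻¹ ≡ 469 (mod 599).
y ≡ 469*178 ≡ 221 (mod 599).

221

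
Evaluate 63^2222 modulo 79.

Using repeated squaring:
2222 in binary is 100010101110, i.e. 2222 = 2048 + 128 + 32 + 8 + 4 + 2.
63^1 ≡ 63 (mod 79)
63^2 ≡ 63^2 = 3969 ≡ 19 (mod 79)
63^4 ≡ 19^2 = 361 ≡ 45 (mod 79)
63^8 ≡ 45^2 = 2025 ≡ 50 (mod 79)
63^16 ≡ 50^2 = 2500 ≡ 51 (mod 79)
63^32 ≡ 51^2 = 2601 ≡ 73 (mod 79)
63^64 ≡ 73^2 = 5329 ≡ 36 (mod 79)
63^128 ≡ 36^2 = 1296 ≡ 32 (mod 79)
63^256 ≡ 32^2 = 1024 ≡ 76 (mod 79)
63^512 ≡ 76^2 = 5776 ≡ 9 (mod 79)
63^1024 ≡ 9^2 = 81 ≡ 2 (mod 79)
63^2048 ≡ 2^2 = 4 (mod 79)
63^2222 = 63^2048 × 63^128 × 63^32 × 63^8 × 63^4 × 63^2 ≡ 4 × 32 × 73 × 50 × 45 × 19 (mod 79).
Accumulate the product:
4 × 32 = 128 ≡ 49
49 × 73 = 3577 ≡ 22
22 × 50 = 1100 ≡ 73
73 × 45 = 3285 ≡ 46
46 × 19 = 874 ≡ 5

5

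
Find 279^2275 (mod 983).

162

2275 in binary is 100011100011, i.e. 2275 = 2048 + 128 + 64 + 32 + 2 + 1.
279^1 ≡ 279 (mod 983)
279^2 ≡ 279^2 = 77841 ≡ 184 (mod 983)
279^4 ≡ 184^2 = 33856 ≡ 434 (mod 983)
279^8 ≡ 434^2 = 188356 ≡ 603 (mod 983)
279^16 ≡ 603^2 = 363609 ≡ 882 (mod 983)
279^32 ≡ 882^2 = 777924 ≡ 371 (mod 983)
279^64 ≡ 371^2 = 137641 ≡ 21 (mod 983)
279^128 ≡ 21^2 = 441 (mod 983)
279^256 ≡ 441^2 = 194481 ≡ 830 (mod 983)
279^512 ≡ 830^2 = 688900 ≡ 800 (mod 983)
279^1024 ≡ 800^2 = 640000 ≡ 67 (mod 983)
279^2048 ≡ 67^2 = 4489 ≡ 557 (mod 983)
279^2275 = 279^2048 · 279^128 · 279^64 · 279^32 · 279^2 · 279^1 ≡ 557 · 441 · 21 · 371 · 184 · 279 (mod 983).
Accumulate the product:
557 · 441 = 245637 ≡ 870
870 · 21 = 18270 ≡ 576
576 · 371 = 213696 ≡ 385
385 · 184 = 70840 ≡ 64
64 · 279 = 17856 ≡ 162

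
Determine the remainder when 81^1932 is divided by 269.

1932 in binary is 11110001100, i.e. 1932 = 1024 + 512 + 256 + 128 + 8 + 4.
81^1 ≡ 81 (mod 269)
81^2 ≡ 81^2 = 6561 ≡ 105 (mod 269)
81^4 ≡ 105^2 = 11025 ≡ 265 (mod 269)
81^8 ≡ 265^2 = 70225 ≡ 16 (mod 269)
81^16 ≡ 16^2 = 256 (mod 269)
81^32 ≡ 256^2 = 65536 ≡ 169 (mod 269)
81^64 ≡ 169^2 = 28561 ≡ 47 (mod 269)
81^128 ≡ 47^2 = 2209 ≡ 57 (mod 269)
81^256 ≡ 57^2 = 3249 ≡ 21 (mod 269)
81^512 ≡ 21^2 = 441 ≡ 172 (mod 269)
81^1024 ≡ 172^2 = 29584 ≡ 263 (mod 269)
81^1932 = 81^1024 * 81^512 * 81^256 * 81^128 * 81^8 * 81^4 ≡ 263 * 172 * 21 * 57 * 16 * 265 (mod 269).
Accumulate the product:
263 * 172 = 45236 ≡ 44
44 * 21 = 924 ≡ 117
117 * 57 = 6669 ≡ 213
213 * 16 = 3408 ≡ 180
180 * 265 = 47700 ≡ 87

87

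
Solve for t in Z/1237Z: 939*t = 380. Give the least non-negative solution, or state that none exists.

721

gcd(939, 1237) = 1, so a unique solution mod 1237 exists.
939⁻¹ ≡ 220 (mod 1237).
t ≡ 220*380 ≡ 721 (mod 1237).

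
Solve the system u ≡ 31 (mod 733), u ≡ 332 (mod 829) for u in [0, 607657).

733⁻¹ mod 829: 733*734 ≡ 1 (mod 829), so 733⁻¹ ≡ 734.
u = 31 + 733*((332 − 31)*734 mod 829) = 31 + 733*420 = 307891.
Check: 307891 mod 733 = 31, 307891 mod 829 = 332. ✓

307891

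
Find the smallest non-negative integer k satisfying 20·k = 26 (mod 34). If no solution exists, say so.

gcd(20, 34) = 2, and 2 | 26, so solutions exist.
Divide through by 2: 10·k ≡ 13 mod 17.
10⁻¹ ≡ 12 (mod 17).
k ≡ 12·13 ≡ 3 (mod 17).
The smallest non-negative solution is k = 3.

3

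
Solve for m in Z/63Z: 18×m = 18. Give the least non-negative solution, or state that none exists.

1

gcd(18, 63) = 9, and 9 | 18, so solutions exist.
Divide through by 9: 2×m ≡ 2 mod 7.
2⁻¹ ≡ 4 (mod 7).
m ≡ 4×2 ≡ 1 (mod 7).
The smallest non-negative solution is m = 1.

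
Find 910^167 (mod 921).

628

Using repeated squaring:
910^1 ≡ 910 (mod 921)
910^2 ≡ 910^2 = 828100 ≡ 121 (mod 921)
910^4 ≡ 121^2 = 14641 ≡ 826 (mod 921)
910^8 ≡ 826^2 = 682276 ≡ 736 (mod 921)
910^16 ≡ 736^2 = 541696 ≡ 148 (mod 921)
910^32 ≡ 148^2 = 21904 ≡ 721 (mod 921)
910^64 ≡ 721^2 = 519841 ≡ 397 (mod 921)
910^128 ≡ 397^2 = 157609 ≡ 118 (mod 921)
910^167 = 910^128 * 910^32 * 910^4 * 910^2 * 910^1 ≡ 118 * 721 * 826 * 121 * 910 (mod 921).
Accumulate the product:
118 * 721 = 85078 ≡ 346
346 * 826 = 285796 ≡ 286
286 * 121 = 34606 ≡ 529
529 * 910 = 481390 ≡ 628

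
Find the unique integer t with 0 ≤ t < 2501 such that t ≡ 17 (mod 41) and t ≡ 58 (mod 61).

41⁻¹ mod 61: 41*3 ≡ 1 (mod 61), so 41⁻¹ ≡ 3.
t = 17 + 41*((58 − 17)*3 mod 61) = 17 + 41*1 = 58.

58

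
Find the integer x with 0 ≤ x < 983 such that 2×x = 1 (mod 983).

983 = 491·2 + 1
2 = 2·1 + 0
gcd(2, 983) = 1, so the inverse exists.
Back-substitute for 1:
1 = 1·983 − 491·2
So 2⁻¹ ≡ −491 ≡ 492 (mod 983).

492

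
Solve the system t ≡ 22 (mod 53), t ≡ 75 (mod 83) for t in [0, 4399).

53⁻¹ mod 83: 53·47 ≡ 1 (mod 83), so 53⁻¹ ≡ 47.
t = 22 + 53·((75 − 22)·47 mod 83) = 22 + 53·1 = 75.

75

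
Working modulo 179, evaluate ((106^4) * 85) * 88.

25

(106)^4 ≡ 70 (mod 179)
70 * 85 = 5950 ≡ 43 (mod 179)
43 * 88 = 3784 ≡ 25 (mod 179)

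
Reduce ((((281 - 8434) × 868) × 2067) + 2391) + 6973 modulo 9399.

281 - 8434 = -8153 ≡ 1246 (mod 9399)
1246 × 868 = 1081528 ≡ 643 (mod 9399)
643 × 2067 = 1329081 ≡ 3822 (mod 9399)
3822 + 2391 = 6213
6213 + 6973 = 13186 ≡ 3787 (mod 9399)

3787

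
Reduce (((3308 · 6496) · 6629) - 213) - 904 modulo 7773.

3308 · 6496 = 21488768 ≡ 4196 (mod 7773)
4196 · 6629 = 27815284 ≡ 3490 (mod 7773)
3490 - 213 = 3277
3277 - 904 = 2373

2373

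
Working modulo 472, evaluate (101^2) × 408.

(101)^2 ≡ 289 (mod 472)
289 × 408 = 117912 ≡ 384 (mod 472)

384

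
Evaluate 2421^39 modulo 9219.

4836

By square-and-multiply:
39 in binary is 100111, i.e. 39 = 32 + 4 + 2 + 1.
2421^1 ≡ 2421 (mod 9219)
2421^2 ≡ 2421^2 = 5861241 ≡ 7176 (mod 9219)
2421^4 ≡ 7176^2 = 51494976 ≡ 6861 (mod 9219)
2421^8 ≡ 6861^2 = 47073321 ≡ 1107 (mod 9219)
2421^16 ≡ 1107^2 = 1225449 ≡ 8541 (mod 9219)
2421^32 ≡ 8541^2 = 72948681 ≡ 7953 (mod 9219)
2421^39 = 2421^32 × 2421^4 × 2421^2 × 2421^1 ≡ 7953 × 6861 × 7176 × 2421 (mod 9219).
Accumulate the product:
7953 × 6861 = 54565533 ≡ 7491
7491 × 7176 = 53755416 ≡ 8646
8646 × 2421 = 20931966 ≡ 4836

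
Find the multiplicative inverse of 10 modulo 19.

2

Run the extended Euclidean algorithm:
19 = 1×10 + 9
10 = 1×9 + 1
9 = 9×1 + 0
gcd(10, 19) = 1, so the inverse exists.
Bézout: 1 = −1×19 + 2×10.
So 10⁻¹ ≡ 2 (mod 19).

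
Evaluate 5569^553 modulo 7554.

Compute successive squares:
5569^1 ≡ 5569 (mod 7554)
5569^2 ≡ 5569^2 = 31013761 ≡ 4591 (mod 7554)
5569^4 ≡ 4591^2 = 21077281 ≡ 1621 (mod 7554)
5569^8 ≡ 1621^2 = 2627641 ≡ 6403 (mod 7554)
5569^16 ≡ 6403^2 = 40998409 ≡ 2851 (mod 7554)
5569^32 ≡ 2851^2 = 8128201 ≡ 97 (mod 7554)
5569^64 ≡ 97^2 = 9409 ≡ 1855 (mod 7554)
5569^128 ≡ 1855^2 = 3441025 ≡ 3955 (mod 7554)
5569^256 ≡ 3955^2 = 15642025 ≡ 5245 (mod 7554)
5569^512 ≡ 5245^2 = 27510025 ≡ 5911 (mod 7554)
5569^553 = 5569^512 × 5569^32 × 5569^8 × 5569^1 ≡ 5911 × 97 × 6403 × 5569 (mod 7554).
Accumulate the product:
5911 × 97 = 573367 ≡ 6817
6817 × 6403 = 43649251 ≡ 2239
2239 × 5569 = 12468991 ≡ 4891

4891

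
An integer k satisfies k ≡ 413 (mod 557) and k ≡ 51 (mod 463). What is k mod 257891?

557⁻¹ mod 463: 557·133 ≡ 1 (mod 463), so 557⁻¹ ≡ 133.
k = 413 + 557·((51 − 413)·133 mod 463) = 413 + 557·6 = 3755.
Check: 3755 mod 557 = 413, 3755 mod 463 = 51. ✓

3755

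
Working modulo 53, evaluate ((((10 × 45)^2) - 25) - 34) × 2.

15

10 × 45 = 450 ≡ 26 (mod 53)
(26)^2 ≡ 40 (mod 53)
40 - 25 = 15
15 - 34 = -19 ≡ 34 (mod 53)
34 × 2 = 68 ≡ 15 (mod 53)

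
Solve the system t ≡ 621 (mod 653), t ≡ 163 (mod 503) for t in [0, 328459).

653⁻¹ mod 503: 653·446 ≡ 1 (mod 503), so 653⁻¹ ≡ 446.
t = 621 + 653·((163 − 621)·446 mod 503) = 621 + 653·453 = 296430.
Check: 296430 mod 653 = 621, 296430 mod 503 = 163. ✓

296430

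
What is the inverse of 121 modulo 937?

635

937 = 7*121 + 90
121 = 1*90 + 31
90 = 2*31 + 28
31 = 1*28 + 3
28 = 9*3 + 1
3 = 3*1 + 0
gcd(121, 937) = 1, so the inverse exists.
Bézout: 1 = 39*937 − 302*121.
So 121⁻¹ ≡ −302 ≡ 635 (mod 937).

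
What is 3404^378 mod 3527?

2165

Using repeated squaring:
3404^1 ≡ 3404 (mod 3527)
3404^2 ≡ 3404^2 = 11587216 ≡ 1021 (mod 3527)
3404^4 ≡ 1021^2 = 1042441 ≡ 1976 (mod 3527)
3404^8 ≡ 1976^2 = 3904576 ≡ 187 (mod 3527)
3404^16 ≡ 187^2 = 34969 ≡ 3226 (mod 3527)
3404^32 ≡ 3226^2 = 10407076 ≡ 2426 (mod 3527)
3404^64 ≡ 2426^2 = 5885476 ≡ 2440 (mod 3527)
3404^128 ≡ 2440^2 = 5953600 ≡ 24 (mod 3527)
3404^256 ≡ 24^2 = 576 (mod 3527)
3404^378 = 3404^256 * 3404^64 * 3404^32 * 3404^16 * 3404^8 * 3404^2 ≡ 576 * 2440 * 2426 * 3226 * 187 * 1021 (mod 3527).
Accumulate the product:
576 * 2440 = 1405440 ≡ 1694
1694 * 2426 = 4109644 ≡ 689
689 * 3226 = 2222714 ≡ 704
704 * 187 = 131648 ≡ 1149
1149 * 1021 = 1173129 ≡ 2165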